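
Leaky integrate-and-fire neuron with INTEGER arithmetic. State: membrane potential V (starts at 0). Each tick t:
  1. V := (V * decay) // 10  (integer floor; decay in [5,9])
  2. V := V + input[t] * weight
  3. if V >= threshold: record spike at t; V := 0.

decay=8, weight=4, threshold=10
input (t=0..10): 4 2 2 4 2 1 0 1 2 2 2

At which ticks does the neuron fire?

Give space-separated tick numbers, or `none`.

t=0: input=4 -> V=0 FIRE
t=1: input=2 -> V=8
t=2: input=2 -> V=0 FIRE
t=3: input=4 -> V=0 FIRE
t=4: input=2 -> V=8
t=5: input=1 -> V=0 FIRE
t=6: input=0 -> V=0
t=7: input=1 -> V=4
t=8: input=2 -> V=0 FIRE
t=9: input=2 -> V=8
t=10: input=2 -> V=0 FIRE

Answer: 0 2 3 5 8 10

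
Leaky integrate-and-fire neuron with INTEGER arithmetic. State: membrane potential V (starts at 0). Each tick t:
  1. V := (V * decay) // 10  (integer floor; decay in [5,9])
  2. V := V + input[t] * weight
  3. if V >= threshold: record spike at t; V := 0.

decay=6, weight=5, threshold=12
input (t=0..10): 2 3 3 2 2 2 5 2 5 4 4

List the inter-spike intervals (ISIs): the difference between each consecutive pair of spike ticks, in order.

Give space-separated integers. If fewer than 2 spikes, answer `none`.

Answer: 1 2 2 2 1 1

Derivation:
t=0: input=2 -> V=10
t=1: input=3 -> V=0 FIRE
t=2: input=3 -> V=0 FIRE
t=3: input=2 -> V=10
t=4: input=2 -> V=0 FIRE
t=5: input=2 -> V=10
t=6: input=5 -> V=0 FIRE
t=7: input=2 -> V=10
t=8: input=5 -> V=0 FIRE
t=9: input=4 -> V=0 FIRE
t=10: input=4 -> V=0 FIRE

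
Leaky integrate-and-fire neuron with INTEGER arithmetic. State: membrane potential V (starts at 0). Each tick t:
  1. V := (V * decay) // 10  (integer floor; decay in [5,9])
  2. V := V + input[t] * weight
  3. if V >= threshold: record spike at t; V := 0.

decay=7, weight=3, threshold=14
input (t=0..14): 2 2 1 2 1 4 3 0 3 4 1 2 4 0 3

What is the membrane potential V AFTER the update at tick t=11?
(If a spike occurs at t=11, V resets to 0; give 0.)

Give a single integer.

Answer: 8

Derivation:
t=0: input=2 -> V=6
t=1: input=2 -> V=10
t=2: input=1 -> V=10
t=3: input=2 -> V=13
t=4: input=1 -> V=12
t=5: input=4 -> V=0 FIRE
t=6: input=3 -> V=9
t=7: input=0 -> V=6
t=8: input=3 -> V=13
t=9: input=4 -> V=0 FIRE
t=10: input=1 -> V=3
t=11: input=2 -> V=8
t=12: input=4 -> V=0 FIRE
t=13: input=0 -> V=0
t=14: input=3 -> V=9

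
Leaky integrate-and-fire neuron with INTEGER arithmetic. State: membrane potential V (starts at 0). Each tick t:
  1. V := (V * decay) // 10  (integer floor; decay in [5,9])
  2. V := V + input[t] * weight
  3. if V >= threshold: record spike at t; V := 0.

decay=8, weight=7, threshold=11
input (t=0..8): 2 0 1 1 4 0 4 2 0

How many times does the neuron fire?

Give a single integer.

t=0: input=2 -> V=0 FIRE
t=1: input=0 -> V=0
t=2: input=1 -> V=7
t=3: input=1 -> V=0 FIRE
t=4: input=4 -> V=0 FIRE
t=5: input=0 -> V=0
t=6: input=4 -> V=0 FIRE
t=7: input=2 -> V=0 FIRE
t=8: input=0 -> V=0

Answer: 5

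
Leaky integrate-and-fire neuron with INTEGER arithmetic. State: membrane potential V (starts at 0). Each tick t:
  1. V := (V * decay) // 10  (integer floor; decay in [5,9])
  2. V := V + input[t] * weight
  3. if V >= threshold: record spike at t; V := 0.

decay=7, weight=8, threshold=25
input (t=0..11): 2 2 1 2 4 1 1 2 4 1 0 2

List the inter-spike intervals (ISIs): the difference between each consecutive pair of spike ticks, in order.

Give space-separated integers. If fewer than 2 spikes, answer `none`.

t=0: input=2 -> V=16
t=1: input=2 -> V=0 FIRE
t=2: input=1 -> V=8
t=3: input=2 -> V=21
t=4: input=4 -> V=0 FIRE
t=5: input=1 -> V=8
t=6: input=1 -> V=13
t=7: input=2 -> V=0 FIRE
t=8: input=4 -> V=0 FIRE
t=9: input=1 -> V=8
t=10: input=0 -> V=5
t=11: input=2 -> V=19

Answer: 3 3 1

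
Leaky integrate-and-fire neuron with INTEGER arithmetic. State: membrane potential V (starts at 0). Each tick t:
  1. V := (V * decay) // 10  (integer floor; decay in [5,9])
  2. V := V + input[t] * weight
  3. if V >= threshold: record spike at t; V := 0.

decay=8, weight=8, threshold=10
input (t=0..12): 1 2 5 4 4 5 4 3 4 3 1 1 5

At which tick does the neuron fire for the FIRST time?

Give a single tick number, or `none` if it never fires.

t=0: input=1 -> V=8
t=1: input=2 -> V=0 FIRE
t=2: input=5 -> V=0 FIRE
t=3: input=4 -> V=0 FIRE
t=4: input=4 -> V=0 FIRE
t=5: input=5 -> V=0 FIRE
t=6: input=4 -> V=0 FIRE
t=7: input=3 -> V=0 FIRE
t=8: input=4 -> V=0 FIRE
t=9: input=3 -> V=0 FIRE
t=10: input=1 -> V=8
t=11: input=1 -> V=0 FIRE
t=12: input=5 -> V=0 FIRE

Answer: 1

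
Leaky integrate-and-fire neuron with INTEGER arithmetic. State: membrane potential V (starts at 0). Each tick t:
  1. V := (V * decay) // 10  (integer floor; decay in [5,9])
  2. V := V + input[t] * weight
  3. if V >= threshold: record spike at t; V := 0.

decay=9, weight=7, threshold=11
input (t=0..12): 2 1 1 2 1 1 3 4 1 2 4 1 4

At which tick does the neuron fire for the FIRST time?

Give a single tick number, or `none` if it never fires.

Answer: 0

Derivation:
t=0: input=2 -> V=0 FIRE
t=1: input=1 -> V=7
t=2: input=1 -> V=0 FIRE
t=3: input=2 -> V=0 FIRE
t=4: input=1 -> V=7
t=5: input=1 -> V=0 FIRE
t=6: input=3 -> V=0 FIRE
t=7: input=4 -> V=0 FIRE
t=8: input=1 -> V=7
t=9: input=2 -> V=0 FIRE
t=10: input=4 -> V=0 FIRE
t=11: input=1 -> V=7
t=12: input=4 -> V=0 FIRE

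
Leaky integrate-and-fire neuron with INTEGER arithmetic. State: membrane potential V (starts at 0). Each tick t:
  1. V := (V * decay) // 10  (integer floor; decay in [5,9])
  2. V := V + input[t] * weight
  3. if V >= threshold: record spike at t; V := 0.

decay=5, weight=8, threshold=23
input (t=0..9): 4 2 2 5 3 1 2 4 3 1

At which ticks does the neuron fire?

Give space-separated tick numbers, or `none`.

Answer: 0 2 3 4 7 8

Derivation:
t=0: input=4 -> V=0 FIRE
t=1: input=2 -> V=16
t=2: input=2 -> V=0 FIRE
t=3: input=5 -> V=0 FIRE
t=4: input=3 -> V=0 FIRE
t=5: input=1 -> V=8
t=6: input=2 -> V=20
t=7: input=4 -> V=0 FIRE
t=8: input=3 -> V=0 FIRE
t=9: input=1 -> V=8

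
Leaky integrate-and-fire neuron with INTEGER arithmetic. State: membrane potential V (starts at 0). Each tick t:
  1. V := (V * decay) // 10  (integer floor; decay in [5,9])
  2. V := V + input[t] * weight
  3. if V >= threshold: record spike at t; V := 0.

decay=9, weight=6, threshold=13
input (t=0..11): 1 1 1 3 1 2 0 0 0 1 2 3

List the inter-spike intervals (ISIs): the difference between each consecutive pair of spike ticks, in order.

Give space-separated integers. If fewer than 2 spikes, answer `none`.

t=0: input=1 -> V=6
t=1: input=1 -> V=11
t=2: input=1 -> V=0 FIRE
t=3: input=3 -> V=0 FIRE
t=4: input=1 -> V=6
t=5: input=2 -> V=0 FIRE
t=6: input=0 -> V=0
t=7: input=0 -> V=0
t=8: input=0 -> V=0
t=9: input=1 -> V=6
t=10: input=2 -> V=0 FIRE
t=11: input=3 -> V=0 FIRE

Answer: 1 2 5 1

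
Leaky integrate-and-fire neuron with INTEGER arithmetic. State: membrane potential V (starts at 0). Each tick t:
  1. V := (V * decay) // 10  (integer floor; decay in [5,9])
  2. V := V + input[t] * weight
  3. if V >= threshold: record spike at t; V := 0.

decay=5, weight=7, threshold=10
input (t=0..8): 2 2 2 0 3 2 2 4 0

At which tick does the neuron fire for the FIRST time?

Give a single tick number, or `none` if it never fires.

t=0: input=2 -> V=0 FIRE
t=1: input=2 -> V=0 FIRE
t=2: input=2 -> V=0 FIRE
t=3: input=0 -> V=0
t=4: input=3 -> V=0 FIRE
t=5: input=2 -> V=0 FIRE
t=6: input=2 -> V=0 FIRE
t=7: input=4 -> V=0 FIRE
t=8: input=0 -> V=0

Answer: 0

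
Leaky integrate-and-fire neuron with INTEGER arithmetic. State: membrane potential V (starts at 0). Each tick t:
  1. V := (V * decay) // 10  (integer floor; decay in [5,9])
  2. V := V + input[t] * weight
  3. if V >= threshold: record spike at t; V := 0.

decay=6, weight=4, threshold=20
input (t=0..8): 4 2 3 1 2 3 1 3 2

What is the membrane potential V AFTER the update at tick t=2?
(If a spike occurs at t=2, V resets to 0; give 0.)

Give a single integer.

t=0: input=4 -> V=16
t=1: input=2 -> V=17
t=2: input=3 -> V=0 FIRE
t=3: input=1 -> V=4
t=4: input=2 -> V=10
t=5: input=3 -> V=18
t=6: input=1 -> V=14
t=7: input=3 -> V=0 FIRE
t=8: input=2 -> V=8

Answer: 0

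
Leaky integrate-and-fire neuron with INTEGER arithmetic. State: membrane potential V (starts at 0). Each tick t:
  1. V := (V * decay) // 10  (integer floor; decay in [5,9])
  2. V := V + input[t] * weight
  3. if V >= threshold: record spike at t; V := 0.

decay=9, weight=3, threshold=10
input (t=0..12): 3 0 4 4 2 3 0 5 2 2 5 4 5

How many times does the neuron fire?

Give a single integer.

t=0: input=3 -> V=9
t=1: input=0 -> V=8
t=2: input=4 -> V=0 FIRE
t=3: input=4 -> V=0 FIRE
t=4: input=2 -> V=6
t=5: input=3 -> V=0 FIRE
t=6: input=0 -> V=0
t=7: input=5 -> V=0 FIRE
t=8: input=2 -> V=6
t=9: input=2 -> V=0 FIRE
t=10: input=5 -> V=0 FIRE
t=11: input=4 -> V=0 FIRE
t=12: input=5 -> V=0 FIRE

Answer: 8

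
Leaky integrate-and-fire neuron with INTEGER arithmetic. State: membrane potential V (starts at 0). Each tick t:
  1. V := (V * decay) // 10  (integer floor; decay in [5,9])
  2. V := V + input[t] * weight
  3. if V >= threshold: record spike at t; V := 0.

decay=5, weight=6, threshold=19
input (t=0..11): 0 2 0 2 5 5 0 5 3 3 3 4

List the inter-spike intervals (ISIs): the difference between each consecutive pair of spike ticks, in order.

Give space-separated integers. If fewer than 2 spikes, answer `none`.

Answer: 1 2 2 2

Derivation:
t=0: input=0 -> V=0
t=1: input=2 -> V=12
t=2: input=0 -> V=6
t=3: input=2 -> V=15
t=4: input=5 -> V=0 FIRE
t=5: input=5 -> V=0 FIRE
t=6: input=0 -> V=0
t=7: input=5 -> V=0 FIRE
t=8: input=3 -> V=18
t=9: input=3 -> V=0 FIRE
t=10: input=3 -> V=18
t=11: input=4 -> V=0 FIRE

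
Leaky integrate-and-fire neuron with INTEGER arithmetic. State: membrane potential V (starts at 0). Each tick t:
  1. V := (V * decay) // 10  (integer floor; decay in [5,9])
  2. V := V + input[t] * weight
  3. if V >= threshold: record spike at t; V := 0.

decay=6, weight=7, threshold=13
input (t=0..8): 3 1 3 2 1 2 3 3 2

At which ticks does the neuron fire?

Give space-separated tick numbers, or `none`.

t=0: input=3 -> V=0 FIRE
t=1: input=1 -> V=7
t=2: input=3 -> V=0 FIRE
t=3: input=2 -> V=0 FIRE
t=4: input=1 -> V=7
t=5: input=2 -> V=0 FIRE
t=6: input=3 -> V=0 FIRE
t=7: input=3 -> V=0 FIRE
t=8: input=2 -> V=0 FIRE

Answer: 0 2 3 5 6 7 8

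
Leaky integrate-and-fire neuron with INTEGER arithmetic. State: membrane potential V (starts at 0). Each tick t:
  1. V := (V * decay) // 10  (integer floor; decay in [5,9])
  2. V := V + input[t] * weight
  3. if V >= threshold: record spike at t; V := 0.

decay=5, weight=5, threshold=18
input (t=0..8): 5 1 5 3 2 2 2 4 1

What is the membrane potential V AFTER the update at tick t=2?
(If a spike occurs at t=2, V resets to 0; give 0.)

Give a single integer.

Answer: 0

Derivation:
t=0: input=5 -> V=0 FIRE
t=1: input=1 -> V=5
t=2: input=5 -> V=0 FIRE
t=3: input=3 -> V=15
t=4: input=2 -> V=17
t=5: input=2 -> V=0 FIRE
t=6: input=2 -> V=10
t=7: input=4 -> V=0 FIRE
t=8: input=1 -> V=5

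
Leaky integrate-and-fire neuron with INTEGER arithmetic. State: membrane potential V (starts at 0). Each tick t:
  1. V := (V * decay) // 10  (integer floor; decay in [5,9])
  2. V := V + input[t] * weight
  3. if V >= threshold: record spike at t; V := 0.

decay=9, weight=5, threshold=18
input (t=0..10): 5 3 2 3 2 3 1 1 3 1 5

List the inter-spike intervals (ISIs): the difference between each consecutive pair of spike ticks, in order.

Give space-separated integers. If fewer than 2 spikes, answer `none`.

Answer: 2 2 2 2 2

Derivation:
t=0: input=5 -> V=0 FIRE
t=1: input=3 -> V=15
t=2: input=2 -> V=0 FIRE
t=3: input=3 -> V=15
t=4: input=2 -> V=0 FIRE
t=5: input=3 -> V=15
t=6: input=1 -> V=0 FIRE
t=7: input=1 -> V=5
t=8: input=3 -> V=0 FIRE
t=9: input=1 -> V=5
t=10: input=5 -> V=0 FIRE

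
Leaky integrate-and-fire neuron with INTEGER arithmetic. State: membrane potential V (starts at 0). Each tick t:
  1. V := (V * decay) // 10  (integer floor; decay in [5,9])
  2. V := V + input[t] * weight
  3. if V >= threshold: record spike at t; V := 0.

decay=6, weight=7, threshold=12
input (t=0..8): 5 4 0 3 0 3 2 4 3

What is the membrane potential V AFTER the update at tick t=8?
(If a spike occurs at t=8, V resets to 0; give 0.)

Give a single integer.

Answer: 0

Derivation:
t=0: input=5 -> V=0 FIRE
t=1: input=4 -> V=0 FIRE
t=2: input=0 -> V=0
t=3: input=3 -> V=0 FIRE
t=4: input=0 -> V=0
t=5: input=3 -> V=0 FIRE
t=6: input=2 -> V=0 FIRE
t=7: input=4 -> V=0 FIRE
t=8: input=3 -> V=0 FIRE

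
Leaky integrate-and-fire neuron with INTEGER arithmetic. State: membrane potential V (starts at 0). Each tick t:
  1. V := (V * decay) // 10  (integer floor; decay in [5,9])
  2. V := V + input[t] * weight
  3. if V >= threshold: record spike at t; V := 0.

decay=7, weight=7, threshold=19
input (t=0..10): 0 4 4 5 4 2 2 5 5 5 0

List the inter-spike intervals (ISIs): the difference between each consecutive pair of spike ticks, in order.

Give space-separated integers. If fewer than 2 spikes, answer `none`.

t=0: input=0 -> V=0
t=1: input=4 -> V=0 FIRE
t=2: input=4 -> V=0 FIRE
t=3: input=5 -> V=0 FIRE
t=4: input=4 -> V=0 FIRE
t=5: input=2 -> V=14
t=6: input=2 -> V=0 FIRE
t=7: input=5 -> V=0 FIRE
t=8: input=5 -> V=0 FIRE
t=9: input=5 -> V=0 FIRE
t=10: input=0 -> V=0

Answer: 1 1 1 2 1 1 1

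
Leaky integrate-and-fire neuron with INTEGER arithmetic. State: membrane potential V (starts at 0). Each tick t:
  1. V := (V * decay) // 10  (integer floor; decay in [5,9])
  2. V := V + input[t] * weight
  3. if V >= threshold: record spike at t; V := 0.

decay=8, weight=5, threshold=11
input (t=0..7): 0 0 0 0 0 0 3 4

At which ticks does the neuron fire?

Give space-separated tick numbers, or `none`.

t=0: input=0 -> V=0
t=1: input=0 -> V=0
t=2: input=0 -> V=0
t=3: input=0 -> V=0
t=4: input=0 -> V=0
t=5: input=0 -> V=0
t=6: input=3 -> V=0 FIRE
t=7: input=4 -> V=0 FIRE

Answer: 6 7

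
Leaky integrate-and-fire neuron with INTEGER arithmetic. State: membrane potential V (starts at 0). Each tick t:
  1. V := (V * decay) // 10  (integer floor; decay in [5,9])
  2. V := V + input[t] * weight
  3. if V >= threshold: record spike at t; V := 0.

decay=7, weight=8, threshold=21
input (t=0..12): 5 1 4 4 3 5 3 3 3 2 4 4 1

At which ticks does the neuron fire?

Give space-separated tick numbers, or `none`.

Answer: 0 2 3 4 5 6 7 8 10 11

Derivation:
t=0: input=5 -> V=0 FIRE
t=1: input=1 -> V=8
t=2: input=4 -> V=0 FIRE
t=3: input=4 -> V=0 FIRE
t=4: input=3 -> V=0 FIRE
t=5: input=5 -> V=0 FIRE
t=6: input=3 -> V=0 FIRE
t=7: input=3 -> V=0 FIRE
t=8: input=3 -> V=0 FIRE
t=9: input=2 -> V=16
t=10: input=4 -> V=0 FIRE
t=11: input=4 -> V=0 FIRE
t=12: input=1 -> V=8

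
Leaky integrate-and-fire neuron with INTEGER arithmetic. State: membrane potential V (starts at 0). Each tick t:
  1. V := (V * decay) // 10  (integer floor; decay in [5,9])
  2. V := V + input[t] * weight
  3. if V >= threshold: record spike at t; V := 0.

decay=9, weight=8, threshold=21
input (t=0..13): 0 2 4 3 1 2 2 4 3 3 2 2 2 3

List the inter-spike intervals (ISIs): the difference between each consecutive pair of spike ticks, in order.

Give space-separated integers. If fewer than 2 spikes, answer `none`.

Answer: 1 2 2 1 1 2 2

Derivation:
t=0: input=0 -> V=0
t=1: input=2 -> V=16
t=2: input=4 -> V=0 FIRE
t=3: input=3 -> V=0 FIRE
t=4: input=1 -> V=8
t=5: input=2 -> V=0 FIRE
t=6: input=2 -> V=16
t=7: input=4 -> V=0 FIRE
t=8: input=3 -> V=0 FIRE
t=9: input=3 -> V=0 FIRE
t=10: input=2 -> V=16
t=11: input=2 -> V=0 FIRE
t=12: input=2 -> V=16
t=13: input=3 -> V=0 FIRE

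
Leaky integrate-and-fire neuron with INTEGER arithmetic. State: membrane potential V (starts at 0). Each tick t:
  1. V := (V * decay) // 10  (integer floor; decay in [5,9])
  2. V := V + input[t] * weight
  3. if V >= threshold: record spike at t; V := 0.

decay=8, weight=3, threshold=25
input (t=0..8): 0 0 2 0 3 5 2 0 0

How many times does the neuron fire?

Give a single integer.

t=0: input=0 -> V=0
t=1: input=0 -> V=0
t=2: input=2 -> V=6
t=3: input=0 -> V=4
t=4: input=3 -> V=12
t=5: input=5 -> V=24
t=6: input=2 -> V=0 FIRE
t=7: input=0 -> V=0
t=8: input=0 -> V=0

Answer: 1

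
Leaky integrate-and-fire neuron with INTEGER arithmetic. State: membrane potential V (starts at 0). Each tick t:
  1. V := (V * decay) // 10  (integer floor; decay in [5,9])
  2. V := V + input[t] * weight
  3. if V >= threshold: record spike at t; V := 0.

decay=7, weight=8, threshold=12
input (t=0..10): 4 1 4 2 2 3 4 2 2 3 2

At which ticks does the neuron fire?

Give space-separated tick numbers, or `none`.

t=0: input=4 -> V=0 FIRE
t=1: input=1 -> V=8
t=2: input=4 -> V=0 FIRE
t=3: input=2 -> V=0 FIRE
t=4: input=2 -> V=0 FIRE
t=5: input=3 -> V=0 FIRE
t=6: input=4 -> V=0 FIRE
t=7: input=2 -> V=0 FIRE
t=8: input=2 -> V=0 FIRE
t=9: input=3 -> V=0 FIRE
t=10: input=2 -> V=0 FIRE

Answer: 0 2 3 4 5 6 7 8 9 10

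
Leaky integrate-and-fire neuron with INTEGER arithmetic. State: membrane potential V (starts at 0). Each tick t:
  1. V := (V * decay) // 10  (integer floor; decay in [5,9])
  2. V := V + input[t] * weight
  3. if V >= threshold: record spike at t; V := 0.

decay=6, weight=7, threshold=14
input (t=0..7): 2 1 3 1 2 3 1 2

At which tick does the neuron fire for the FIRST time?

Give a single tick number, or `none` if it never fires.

t=0: input=2 -> V=0 FIRE
t=1: input=1 -> V=7
t=2: input=3 -> V=0 FIRE
t=3: input=1 -> V=7
t=4: input=2 -> V=0 FIRE
t=5: input=3 -> V=0 FIRE
t=6: input=1 -> V=7
t=7: input=2 -> V=0 FIRE

Answer: 0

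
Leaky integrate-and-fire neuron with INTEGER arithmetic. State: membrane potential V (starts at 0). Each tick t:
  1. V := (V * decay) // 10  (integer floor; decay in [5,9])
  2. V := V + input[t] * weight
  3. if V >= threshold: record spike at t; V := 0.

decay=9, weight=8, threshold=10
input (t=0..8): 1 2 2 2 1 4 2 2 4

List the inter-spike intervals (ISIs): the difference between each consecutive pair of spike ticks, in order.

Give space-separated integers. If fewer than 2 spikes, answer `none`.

t=0: input=1 -> V=8
t=1: input=2 -> V=0 FIRE
t=2: input=2 -> V=0 FIRE
t=3: input=2 -> V=0 FIRE
t=4: input=1 -> V=8
t=5: input=4 -> V=0 FIRE
t=6: input=2 -> V=0 FIRE
t=7: input=2 -> V=0 FIRE
t=8: input=4 -> V=0 FIRE

Answer: 1 1 2 1 1 1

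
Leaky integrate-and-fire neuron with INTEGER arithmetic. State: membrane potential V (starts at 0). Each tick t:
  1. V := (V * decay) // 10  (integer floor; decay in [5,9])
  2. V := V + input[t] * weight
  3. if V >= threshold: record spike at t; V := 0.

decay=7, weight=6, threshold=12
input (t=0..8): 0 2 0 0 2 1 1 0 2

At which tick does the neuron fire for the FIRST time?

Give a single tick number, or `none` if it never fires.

Answer: 1

Derivation:
t=0: input=0 -> V=0
t=1: input=2 -> V=0 FIRE
t=2: input=0 -> V=0
t=3: input=0 -> V=0
t=4: input=2 -> V=0 FIRE
t=5: input=1 -> V=6
t=6: input=1 -> V=10
t=7: input=0 -> V=7
t=8: input=2 -> V=0 FIRE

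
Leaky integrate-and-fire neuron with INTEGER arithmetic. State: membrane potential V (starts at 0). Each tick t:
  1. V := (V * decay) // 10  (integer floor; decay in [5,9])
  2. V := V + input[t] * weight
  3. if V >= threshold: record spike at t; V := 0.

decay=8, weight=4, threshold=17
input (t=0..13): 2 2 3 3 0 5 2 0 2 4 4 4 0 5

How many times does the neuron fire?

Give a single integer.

t=0: input=2 -> V=8
t=1: input=2 -> V=14
t=2: input=3 -> V=0 FIRE
t=3: input=3 -> V=12
t=4: input=0 -> V=9
t=5: input=5 -> V=0 FIRE
t=6: input=2 -> V=8
t=7: input=0 -> V=6
t=8: input=2 -> V=12
t=9: input=4 -> V=0 FIRE
t=10: input=4 -> V=16
t=11: input=4 -> V=0 FIRE
t=12: input=0 -> V=0
t=13: input=5 -> V=0 FIRE

Answer: 5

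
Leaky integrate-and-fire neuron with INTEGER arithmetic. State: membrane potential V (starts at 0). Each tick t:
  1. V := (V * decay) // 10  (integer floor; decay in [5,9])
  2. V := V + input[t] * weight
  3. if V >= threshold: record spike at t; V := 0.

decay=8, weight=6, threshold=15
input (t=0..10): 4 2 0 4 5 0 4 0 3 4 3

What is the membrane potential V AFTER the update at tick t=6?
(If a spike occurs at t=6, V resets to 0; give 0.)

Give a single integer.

Answer: 0

Derivation:
t=0: input=4 -> V=0 FIRE
t=1: input=2 -> V=12
t=2: input=0 -> V=9
t=3: input=4 -> V=0 FIRE
t=4: input=5 -> V=0 FIRE
t=5: input=0 -> V=0
t=6: input=4 -> V=0 FIRE
t=7: input=0 -> V=0
t=8: input=3 -> V=0 FIRE
t=9: input=4 -> V=0 FIRE
t=10: input=3 -> V=0 FIRE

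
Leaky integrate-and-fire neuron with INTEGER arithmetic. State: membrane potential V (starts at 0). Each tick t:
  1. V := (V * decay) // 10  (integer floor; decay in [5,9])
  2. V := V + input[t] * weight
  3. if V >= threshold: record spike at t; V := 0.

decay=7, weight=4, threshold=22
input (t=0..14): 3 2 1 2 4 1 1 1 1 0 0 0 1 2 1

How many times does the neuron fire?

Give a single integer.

Answer: 1

Derivation:
t=0: input=3 -> V=12
t=1: input=2 -> V=16
t=2: input=1 -> V=15
t=3: input=2 -> V=18
t=4: input=4 -> V=0 FIRE
t=5: input=1 -> V=4
t=6: input=1 -> V=6
t=7: input=1 -> V=8
t=8: input=1 -> V=9
t=9: input=0 -> V=6
t=10: input=0 -> V=4
t=11: input=0 -> V=2
t=12: input=1 -> V=5
t=13: input=2 -> V=11
t=14: input=1 -> V=11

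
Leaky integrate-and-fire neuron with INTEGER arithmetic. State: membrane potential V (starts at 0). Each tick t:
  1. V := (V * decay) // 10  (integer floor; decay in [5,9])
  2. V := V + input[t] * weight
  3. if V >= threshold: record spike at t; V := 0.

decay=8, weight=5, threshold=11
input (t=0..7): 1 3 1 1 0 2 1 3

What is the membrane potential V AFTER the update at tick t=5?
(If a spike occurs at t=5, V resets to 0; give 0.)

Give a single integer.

Answer: 0

Derivation:
t=0: input=1 -> V=5
t=1: input=3 -> V=0 FIRE
t=2: input=1 -> V=5
t=3: input=1 -> V=9
t=4: input=0 -> V=7
t=5: input=2 -> V=0 FIRE
t=6: input=1 -> V=5
t=7: input=3 -> V=0 FIRE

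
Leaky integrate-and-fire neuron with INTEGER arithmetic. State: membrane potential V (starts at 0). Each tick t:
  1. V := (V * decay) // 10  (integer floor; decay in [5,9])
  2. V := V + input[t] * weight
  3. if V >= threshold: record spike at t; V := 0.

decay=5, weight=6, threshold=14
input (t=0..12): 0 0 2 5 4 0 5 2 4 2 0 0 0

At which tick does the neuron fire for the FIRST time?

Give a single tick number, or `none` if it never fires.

t=0: input=0 -> V=0
t=1: input=0 -> V=0
t=2: input=2 -> V=12
t=3: input=5 -> V=0 FIRE
t=4: input=4 -> V=0 FIRE
t=5: input=0 -> V=0
t=6: input=5 -> V=0 FIRE
t=7: input=2 -> V=12
t=8: input=4 -> V=0 FIRE
t=9: input=2 -> V=12
t=10: input=0 -> V=6
t=11: input=0 -> V=3
t=12: input=0 -> V=1

Answer: 3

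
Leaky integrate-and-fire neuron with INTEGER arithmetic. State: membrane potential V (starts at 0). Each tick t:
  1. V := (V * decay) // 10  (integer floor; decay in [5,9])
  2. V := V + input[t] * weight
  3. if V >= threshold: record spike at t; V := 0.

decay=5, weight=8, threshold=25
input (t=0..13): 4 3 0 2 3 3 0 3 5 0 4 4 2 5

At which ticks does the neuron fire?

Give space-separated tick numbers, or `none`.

t=0: input=4 -> V=0 FIRE
t=1: input=3 -> V=24
t=2: input=0 -> V=12
t=3: input=2 -> V=22
t=4: input=3 -> V=0 FIRE
t=5: input=3 -> V=24
t=6: input=0 -> V=12
t=7: input=3 -> V=0 FIRE
t=8: input=5 -> V=0 FIRE
t=9: input=0 -> V=0
t=10: input=4 -> V=0 FIRE
t=11: input=4 -> V=0 FIRE
t=12: input=2 -> V=16
t=13: input=5 -> V=0 FIRE

Answer: 0 4 7 8 10 11 13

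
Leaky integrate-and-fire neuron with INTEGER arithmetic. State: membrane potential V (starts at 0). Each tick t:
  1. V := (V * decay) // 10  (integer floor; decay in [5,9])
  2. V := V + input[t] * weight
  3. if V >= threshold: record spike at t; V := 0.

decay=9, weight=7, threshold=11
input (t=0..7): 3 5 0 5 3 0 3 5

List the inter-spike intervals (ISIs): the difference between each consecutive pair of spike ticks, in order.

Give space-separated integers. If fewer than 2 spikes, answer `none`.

Answer: 1 2 1 2 1

Derivation:
t=0: input=3 -> V=0 FIRE
t=1: input=5 -> V=0 FIRE
t=2: input=0 -> V=0
t=3: input=5 -> V=0 FIRE
t=4: input=3 -> V=0 FIRE
t=5: input=0 -> V=0
t=6: input=3 -> V=0 FIRE
t=7: input=5 -> V=0 FIRE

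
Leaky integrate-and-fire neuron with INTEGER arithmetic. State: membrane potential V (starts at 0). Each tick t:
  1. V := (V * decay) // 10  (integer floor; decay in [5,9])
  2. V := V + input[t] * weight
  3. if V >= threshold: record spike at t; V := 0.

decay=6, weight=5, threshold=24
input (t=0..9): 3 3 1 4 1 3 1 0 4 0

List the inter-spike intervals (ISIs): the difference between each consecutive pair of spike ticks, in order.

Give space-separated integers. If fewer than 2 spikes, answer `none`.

Answer: 4

Derivation:
t=0: input=3 -> V=15
t=1: input=3 -> V=0 FIRE
t=2: input=1 -> V=5
t=3: input=4 -> V=23
t=4: input=1 -> V=18
t=5: input=3 -> V=0 FIRE
t=6: input=1 -> V=5
t=7: input=0 -> V=3
t=8: input=4 -> V=21
t=9: input=0 -> V=12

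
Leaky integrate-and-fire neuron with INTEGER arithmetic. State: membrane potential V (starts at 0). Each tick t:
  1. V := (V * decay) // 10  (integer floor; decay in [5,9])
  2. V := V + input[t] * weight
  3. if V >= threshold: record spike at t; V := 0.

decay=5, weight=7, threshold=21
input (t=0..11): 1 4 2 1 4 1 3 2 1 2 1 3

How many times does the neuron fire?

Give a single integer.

t=0: input=1 -> V=7
t=1: input=4 -> V=0 FIRE
t=2: input=2 -> V=14
t=3: input=1 -> V=14
t=4: input=4 -> V=0 FIRE
t=5: input=1 -> V=7
t=6: input=3 -> V=0 FIRE
t=7: input=2 -> V=14
t=8: input=1 -> V=14
t=9: input=2 -> V=0 FIRE
t=10: input=1 -> V=7
t=11: input=3 -> V=0 FIRE

Answer: 5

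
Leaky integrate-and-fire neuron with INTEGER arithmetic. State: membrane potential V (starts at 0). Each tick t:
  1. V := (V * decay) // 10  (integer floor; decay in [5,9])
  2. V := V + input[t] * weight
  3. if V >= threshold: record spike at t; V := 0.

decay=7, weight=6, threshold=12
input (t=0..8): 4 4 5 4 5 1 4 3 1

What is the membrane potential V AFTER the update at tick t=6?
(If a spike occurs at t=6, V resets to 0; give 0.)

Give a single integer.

Answer: 0

Derivation:
t=0: input=4 -> V=0 FIRE
t=1: input=4 -> V=0 FIRE
t=2: input=5 -> V=0 FIRE
t=3: input=4 -> V=0 FIRE
t=4: input=5 -> V=0 FIRE
t=5: input=1 -> V=6
t=6: input=4 -> V=0 FIRE
t=7: input=3 -> V=0 FIRE
t=8: input=1 -> V=6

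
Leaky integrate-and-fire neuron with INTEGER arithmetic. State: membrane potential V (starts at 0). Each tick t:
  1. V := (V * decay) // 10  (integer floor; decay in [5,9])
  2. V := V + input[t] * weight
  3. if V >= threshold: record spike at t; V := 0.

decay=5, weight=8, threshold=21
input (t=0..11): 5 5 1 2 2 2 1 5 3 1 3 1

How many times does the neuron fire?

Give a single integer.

Answer: 6

Derivation:
t=0: input=5 -> V=0 FIRE
t=1: input=5 -> V=0 FIRE
t=2: input=1 -> V=8
t=3: input=2 -> V=20
t=4: input=2 -> V=0 FIRE
t=5: input=2 -> V=16
t=6: input=1 -> V=16
t=7: input=5 -> V=0 FIRE
t=8: input=3 -> V=0 FIRE
t=9: input=1 -> V=8
t=10: input=3 -> V=0 FIRE
t=11: input=1 -> V=8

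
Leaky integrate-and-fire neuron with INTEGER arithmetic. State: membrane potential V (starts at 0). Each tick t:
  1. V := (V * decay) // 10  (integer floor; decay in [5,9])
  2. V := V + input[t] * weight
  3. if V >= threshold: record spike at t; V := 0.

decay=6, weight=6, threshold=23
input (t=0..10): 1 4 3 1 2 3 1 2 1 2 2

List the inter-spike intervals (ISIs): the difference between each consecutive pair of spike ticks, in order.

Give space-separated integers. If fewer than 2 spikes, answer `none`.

t=0: input=1 -> V=6
t=1: input=4 -> V=0 FIRE
t=2: input=3 -> V=18
t=3: input=1 -> V=16
t=4: input=2 -> V=21
t=5: input=3 -> V=0 FIRE
t=6: input=1 -> V=6
t=7: input=2 -> V=15
t=8: input=1 -> V=15
t=9: input=2 -> V=21
t=10: input=2 -> V=0 FIRE

Answer: 4 5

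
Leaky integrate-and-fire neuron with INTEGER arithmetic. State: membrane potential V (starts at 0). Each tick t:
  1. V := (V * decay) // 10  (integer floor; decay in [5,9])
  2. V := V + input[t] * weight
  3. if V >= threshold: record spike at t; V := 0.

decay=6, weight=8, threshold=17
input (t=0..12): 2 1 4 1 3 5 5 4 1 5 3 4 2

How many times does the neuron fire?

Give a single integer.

t=0: input=2 -> V=16
t=1: input=1 -> V=0 FIRE
t=2: input=4 -> V=0 FIRE
t=3: input=1 -> V=8
t=4: input=3 -> V=0 FIRE
t=5: input=5 -> V=0 FIRE
t=6: input=5 -> V=0 FIRE
t=7: input=4 -> V=0 FIRE
t=8: input=1 -> V=8
t=9: input=5 -> V=0 FIRE
t=10: input=3 -> V=0 FIRE
t=11: input=4 -> V=0 FIRE
t=12: input=2 -> V=16

Answer: 9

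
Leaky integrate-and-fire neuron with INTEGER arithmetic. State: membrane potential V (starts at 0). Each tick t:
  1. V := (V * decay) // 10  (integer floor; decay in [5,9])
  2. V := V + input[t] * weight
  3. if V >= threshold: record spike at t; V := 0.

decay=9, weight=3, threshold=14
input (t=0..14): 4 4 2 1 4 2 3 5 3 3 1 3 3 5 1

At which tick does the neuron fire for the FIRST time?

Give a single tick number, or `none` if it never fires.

t=0: input=4 -> V=12
t=1: input=4 -> V=0 FIRE
t=2: input=2 -> V=6
t=3: input=1 -> V=8
t=4: input=4 -> V=0 FIRE
t=5: input=2 -> V=6
t=6: input=3 -> V=0 FIRE
t=7: input=5 -> V=0 FIRE
t=8: input=3 -> V=9
t=9: input=3 -> V=0 FIRE
t=10: input=1 -> V=3
t=11: input=3 -> V=11
t=12: input=3 -> V=0 FIRE
t=13: input=5 -> V=0 FIRE
t=14: input=1 -> V=3

Answer: 1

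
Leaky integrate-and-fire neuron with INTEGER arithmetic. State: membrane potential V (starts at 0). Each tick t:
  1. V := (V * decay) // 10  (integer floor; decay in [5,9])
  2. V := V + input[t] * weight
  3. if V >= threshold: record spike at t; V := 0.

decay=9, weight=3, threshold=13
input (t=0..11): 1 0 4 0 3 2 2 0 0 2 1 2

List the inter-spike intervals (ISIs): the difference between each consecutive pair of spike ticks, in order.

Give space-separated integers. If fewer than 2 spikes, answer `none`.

Answer: 3 6

Derivation:
t=0: input=1 -> V=3
t=1: input=0 -> V=2
t=2: input=4 -> V=0 FIRE
t=3: input=0 -> V=0
t=4: input=3 -> V=9
t=5: input=2 -> V=0 FIRE
t=6: input=2 -> V=6
t=7: input=0 -> V=5
t=8: input=0 -> V=4
t=9: input=2 -> V=9
t=10: input=1 -> V=11
t=11: input=2 -> V=0 FIRE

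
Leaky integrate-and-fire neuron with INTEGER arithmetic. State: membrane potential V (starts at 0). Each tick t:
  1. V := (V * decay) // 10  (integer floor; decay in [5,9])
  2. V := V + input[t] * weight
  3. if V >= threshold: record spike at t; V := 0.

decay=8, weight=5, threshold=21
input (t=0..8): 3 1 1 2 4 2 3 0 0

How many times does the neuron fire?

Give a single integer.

Answer: 2

Derivation:
t=0: input=3 -> V=15
t=1: input=1 -> V=17
t=2: input=1 -> V=18
t=3: input=2 -> V=0 FIRE
t=4: input=4 -> V=20
t=5: input=2 -> V=0 FIRE
t=6: input=3 -> V=15
t=7: input=0 -> V=12
t=8: input=0 -> V=9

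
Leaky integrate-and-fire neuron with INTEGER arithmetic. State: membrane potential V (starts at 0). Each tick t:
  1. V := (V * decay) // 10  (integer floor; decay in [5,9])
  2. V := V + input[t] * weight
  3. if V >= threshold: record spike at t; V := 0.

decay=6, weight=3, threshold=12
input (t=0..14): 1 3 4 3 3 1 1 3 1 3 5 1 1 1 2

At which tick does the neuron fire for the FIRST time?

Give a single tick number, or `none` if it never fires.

Answer: 2

Derivation:
t=0: input=1 -> V=3
t=1: input=3 -> V=10
t=2: input=4 -> V=0 FIRE
t=3: input=3 -> V=9
t=4: input=3 -> V=0 FIRE
t=5: input=1 -> V=3
t=6: input=1 -> V=4
t=7: input=3 -> V=11
t=8: input=1 -> V=9
t=9: input=3 -> V=0 FIRE
t=10: input=5 -> V=0 FIRE
t=11: input=1 -> V=3
t=12: input=1 -> V=4
t=13: input=1 -> V=5
t=14: input=2 -> V=9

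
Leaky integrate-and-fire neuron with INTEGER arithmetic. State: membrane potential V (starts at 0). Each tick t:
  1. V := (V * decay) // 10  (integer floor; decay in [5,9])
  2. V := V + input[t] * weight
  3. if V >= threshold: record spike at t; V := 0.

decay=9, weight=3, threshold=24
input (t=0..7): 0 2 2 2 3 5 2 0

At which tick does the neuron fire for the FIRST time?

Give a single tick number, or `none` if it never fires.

t=0: input=0 -> V=0
t=1: input=2 -> V=6
t=2: input=2 -> V=11
t=3: input=2 -> V=15
t=4: input=3 -> V=22
t=5: input=5 -> V=0 FIRE
t=6: input=2 -> V=6
t=7: input=0 -> V=5

Answer: 5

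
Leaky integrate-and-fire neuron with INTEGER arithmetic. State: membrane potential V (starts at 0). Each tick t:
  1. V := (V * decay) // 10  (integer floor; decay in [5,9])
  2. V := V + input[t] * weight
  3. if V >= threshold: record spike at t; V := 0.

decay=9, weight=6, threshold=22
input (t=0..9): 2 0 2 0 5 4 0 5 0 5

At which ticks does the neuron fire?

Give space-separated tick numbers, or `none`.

t=0: input=2 -> V=12
t=1: input=0 -> V=10
t=2: input=2 -> V=21
t=3: input=0 -> V=18
t=4: input=5 -> V=0 FIRE
t=5: input=4 -> V=0 FIRE
t=6: input=0 -> V=0
t=7: input=5 -> V=0 FIRE
t=8: input=0 -> V=0
t=9: input=5 -> V=0 FIRE

Answer: 4 5 7 9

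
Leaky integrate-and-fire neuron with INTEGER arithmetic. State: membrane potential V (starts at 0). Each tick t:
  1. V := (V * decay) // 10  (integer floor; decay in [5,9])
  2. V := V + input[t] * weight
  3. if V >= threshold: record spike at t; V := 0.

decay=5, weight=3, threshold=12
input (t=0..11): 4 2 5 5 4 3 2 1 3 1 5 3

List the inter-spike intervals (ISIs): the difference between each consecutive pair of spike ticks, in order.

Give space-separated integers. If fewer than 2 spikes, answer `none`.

Answer: 2 1 1 4 2

Derivation:
t=0: input=4 -> V=0 FIRE
t=1: input=2 -> V=6
t=2: input=5 -> V=0 FIRE
t=3: input=5 -> V=0 FIRE
t=4: input=4 -> V=0 FIRE
t=5: input=3 -> V=9
t=6: input=2 -> V=10
t=7: input=1 -> V=8
t=8: input=3 -> V=0 FIRE
t=9: input=1 -> V=3
t=10: input=5 -> V=0 FIRE
t=11: input=3 -> V=9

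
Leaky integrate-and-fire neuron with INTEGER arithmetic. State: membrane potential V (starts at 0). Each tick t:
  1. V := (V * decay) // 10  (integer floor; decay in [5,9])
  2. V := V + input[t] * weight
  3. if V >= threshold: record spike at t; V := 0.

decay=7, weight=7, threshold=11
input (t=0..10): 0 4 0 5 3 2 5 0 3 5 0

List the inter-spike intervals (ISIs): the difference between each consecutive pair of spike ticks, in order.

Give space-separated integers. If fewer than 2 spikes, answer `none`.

t=0: input=0 -> V=0
t=1: input=4 -> V=0 FIRE
t=2: input=0 -> V=0
t=3: input=5 -> V=0 FIRE
t=4: input=3 -> V=0 FIRE
t=5: input=2 -> V=0 FIRE
t=6: input=5 -> V=0 FIRE
t=7: input=0 -> V=0
t=8: input=3 -> V=0 FIRE
t=9: input=5 -> V=0 FIRE
t=10: input=0 -> V=0

Answer: 2 1 1 1 2 1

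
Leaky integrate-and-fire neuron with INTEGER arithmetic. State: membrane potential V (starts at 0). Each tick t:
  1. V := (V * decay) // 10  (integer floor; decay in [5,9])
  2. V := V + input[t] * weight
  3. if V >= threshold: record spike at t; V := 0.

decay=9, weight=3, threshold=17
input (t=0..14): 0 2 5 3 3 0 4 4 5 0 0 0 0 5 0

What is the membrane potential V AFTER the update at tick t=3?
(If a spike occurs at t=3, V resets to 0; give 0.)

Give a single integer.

t=0: input=0 -> V=0
t=1: input=2 -> V=6
t=2: input=5 -> V=0 FIRE
t=3: input=3 -> V=9
t=4: input=3 -> V=0 FIRE
t=5: input=0 -> V=0
t=6: input=4 -> V=12
t=7: input=4 -> V=0 FIRE
t=8: input=5 -> V=15
t=9: input=0 -> V=13
t=10: input=0 -> V=11
t=11: input=0 -> V=9
t=12: input=0 -> V=8
t=13: input=5 -> V=0 FIRE
t=14: input=0 -> V=0

Answer: 9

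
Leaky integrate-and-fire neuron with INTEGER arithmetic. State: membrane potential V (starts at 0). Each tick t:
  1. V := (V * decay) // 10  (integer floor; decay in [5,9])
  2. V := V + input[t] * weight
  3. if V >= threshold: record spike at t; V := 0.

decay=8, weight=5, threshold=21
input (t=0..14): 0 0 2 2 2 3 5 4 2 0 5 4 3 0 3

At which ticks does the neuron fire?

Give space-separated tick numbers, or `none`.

Answer: 4 6 8 10 12

Derivation:
t=0: input=0 -> V=0
t=1: input=0 -> V=0
t=2: input=2 -> V=10
t=3: input=2 -> V=18
t=4: input=2 -> V=0 FIRE
t=5: input=3 -> V=15
t=6: input=5 -> V=0 FIRE
t=7: input=4 -> V=20
t=8: input=2 -> V=0 FIRE
t=9: input=0 -> V=0
t=10: input=5 -> V=0 FIRE
t=11: input=4 -> V=20
t=12: input=3 -> V=0 FIRE
t=13: input=0 -> V=0
t=14: input=3 -> V=15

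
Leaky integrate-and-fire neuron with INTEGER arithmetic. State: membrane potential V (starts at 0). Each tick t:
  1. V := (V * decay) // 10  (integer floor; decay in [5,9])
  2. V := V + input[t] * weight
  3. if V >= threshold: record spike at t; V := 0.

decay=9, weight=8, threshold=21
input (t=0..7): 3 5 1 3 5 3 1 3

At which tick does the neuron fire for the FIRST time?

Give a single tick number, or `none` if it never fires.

t=0: input=3 -> V=0 FIRE
t=1: input=5 -> V=0 FIRE
t=2: input=1 -> V=8
t=3: input=3 -> V=0 FIRE
t=4: input=5 -> V=0 FIRE
t=5: input=3 -> V=0 FIRE
t=6: input=1 -> V=8
t=7: input=3 -> V=0 FIRE

Answer: 0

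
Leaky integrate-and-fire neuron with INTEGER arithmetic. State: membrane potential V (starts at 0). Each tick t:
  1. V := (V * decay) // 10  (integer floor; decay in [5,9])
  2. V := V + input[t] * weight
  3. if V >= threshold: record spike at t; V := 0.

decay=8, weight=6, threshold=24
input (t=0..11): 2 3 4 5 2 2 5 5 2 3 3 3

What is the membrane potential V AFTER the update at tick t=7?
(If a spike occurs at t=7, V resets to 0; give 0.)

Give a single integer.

t=0: input=2 -> V=12
t=1: input=3 -> V=0 FIRE
t=2: input=4 -> V=0 FIRE
t=3: input=5 -> V=0 FIRE
t=4: input=2 -> V=12
t=5: input=2 -> V=21
t=6: input=5 -> V=0 FIRE
t=7: input=5 -> V=0 FIRE
t=8: input=2 -> V=12
t=9: input=3 -> V=0 FIRE
t=10: input=3 -> V=18
t=11: input=3 -> V=0 FIRE

Answer: 0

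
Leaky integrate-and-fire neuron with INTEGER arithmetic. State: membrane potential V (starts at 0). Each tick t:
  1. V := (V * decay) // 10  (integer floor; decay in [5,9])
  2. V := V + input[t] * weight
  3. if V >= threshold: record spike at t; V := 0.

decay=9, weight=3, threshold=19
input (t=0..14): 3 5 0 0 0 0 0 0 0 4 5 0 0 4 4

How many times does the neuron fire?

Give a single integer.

Answer: 3

Derivation:
t=0: input=3 -> V=9
t=1: input=5 -> V=0 FIRE
t=2: input=0 -> V=0
t=3: input=0 -> V=0
t=4: input=0 -> V=0
t=5: input=0 -> V=0
t=6: input=0 -> V=0
t=7: input=0 -> V=0
t=8: input=0 -> V=0
t=9: input=4 -> V=12
t=10: input=5 -> V=0 FIRE
t=11: input=0 -> V=0
t=12: input=0 -> V=0
t=13: input=4 -> V=12
t=14: input=4 -> V=0 FIRE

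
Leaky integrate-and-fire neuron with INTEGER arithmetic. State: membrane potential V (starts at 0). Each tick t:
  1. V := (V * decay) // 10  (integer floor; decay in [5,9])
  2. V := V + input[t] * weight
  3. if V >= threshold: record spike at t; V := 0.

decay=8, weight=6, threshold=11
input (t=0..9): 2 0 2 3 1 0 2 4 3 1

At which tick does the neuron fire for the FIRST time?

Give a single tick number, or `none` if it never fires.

Answer: 0

Derivation:
t=0: input=2 -> V=0 FIRE
t=1: input=0 -> V=0
t=2: input=2 -> V=0 FIRE
t=3: input=3 -> V=0 FIRE
t=4: input=1 -> V=6
t=5: input=0 -> V=4
t=6: input=2 -> V=0 FIRE
t=7: input=4 -> V=0 FIRE
t=8: input=3 -> V=0 FIRE
t=9: input=1 -> V=6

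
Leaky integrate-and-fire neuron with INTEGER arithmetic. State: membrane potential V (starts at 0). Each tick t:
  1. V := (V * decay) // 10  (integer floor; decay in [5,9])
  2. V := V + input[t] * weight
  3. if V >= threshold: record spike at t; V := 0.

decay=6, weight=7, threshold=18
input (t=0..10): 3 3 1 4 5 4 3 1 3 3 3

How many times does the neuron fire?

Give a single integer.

Answer: 9

Derivation:
t=0: input=3 -> V=0 FIRE
t=1: input=3 -> V=0 FIRE
t=2: input=1 -> V=7
t=3: input=4 -> V=0 FIRE
t=4: input=5 -> V=0 FIRE
t=5: input=4 -> V=0 FIRE
t=6: input=3 -> V=0 FIRE
t=7: input=1 -> V=7
t=8: input=3 -> V=0 FIRE
t=9: input=3 -> V=0 FIRE
t=10: input=3 -> V=0 FIRE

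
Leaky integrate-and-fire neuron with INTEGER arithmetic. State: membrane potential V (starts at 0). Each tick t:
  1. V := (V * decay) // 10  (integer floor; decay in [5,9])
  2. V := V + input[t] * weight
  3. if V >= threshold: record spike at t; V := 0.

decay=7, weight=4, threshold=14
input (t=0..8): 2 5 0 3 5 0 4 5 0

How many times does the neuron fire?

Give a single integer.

t=0: input=2 -> V=8
t=1: input=5 -> V=0 FIRE
t=2: input=0 -> V=0
t=3: input=3 -> V=12
t=4: input=5 -> V=0 FIRE
t=5: input=0 -> V=0
t=6: input=4 -> V=0 FIRE
t=7: input=5 -> V=0 FIRE
t=8: input=0 -> V=0

Answer: 4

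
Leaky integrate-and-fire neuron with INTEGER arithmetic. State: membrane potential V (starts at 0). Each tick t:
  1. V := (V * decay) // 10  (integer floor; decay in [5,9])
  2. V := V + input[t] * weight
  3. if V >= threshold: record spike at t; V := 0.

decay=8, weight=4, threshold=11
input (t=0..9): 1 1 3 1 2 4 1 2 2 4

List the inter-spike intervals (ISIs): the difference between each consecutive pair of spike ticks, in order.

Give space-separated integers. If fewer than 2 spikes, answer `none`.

Answer: 2 1 2 2

Derivation:
t=0: input=1 -> V=4
t=1: input=1 -> V=7
t=2: input=3 -> V=0 FIRE
t=3: input=1 -> V=4
t=4: input=2 -> V=0 FIRE
t=5: input=4 -> V=0 FIRE
t=6: input=1 -> V=4
t=7: input=2 -> V=0 FIRE
t=8: input=2 -> V=8
t=9: input=4 -> V=0 FIRE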